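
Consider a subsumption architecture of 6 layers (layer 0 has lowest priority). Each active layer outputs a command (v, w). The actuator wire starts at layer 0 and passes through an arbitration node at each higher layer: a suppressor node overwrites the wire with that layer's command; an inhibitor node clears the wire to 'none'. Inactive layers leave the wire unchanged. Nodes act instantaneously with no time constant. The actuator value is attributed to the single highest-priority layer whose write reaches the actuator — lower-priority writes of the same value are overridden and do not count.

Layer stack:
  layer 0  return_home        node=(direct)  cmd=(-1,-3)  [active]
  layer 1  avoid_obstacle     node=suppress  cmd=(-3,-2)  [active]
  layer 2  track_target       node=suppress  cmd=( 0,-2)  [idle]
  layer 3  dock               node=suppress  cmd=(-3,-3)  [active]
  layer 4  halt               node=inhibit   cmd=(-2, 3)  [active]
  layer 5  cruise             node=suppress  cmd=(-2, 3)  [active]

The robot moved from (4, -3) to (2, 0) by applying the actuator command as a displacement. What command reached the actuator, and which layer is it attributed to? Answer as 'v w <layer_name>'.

displacement = (2, 0) − (4, -3) = (-2, 3)
L0 return_home: active, feeds wire = (-1, -3)
L1 avoid_obstacle: active, suppressor → wire = (-3, -2)
L2 track_target: idle → wire stays (-3, -2)
L3 dock: active, suppressor → wire = (-3, -3)
L4 halt: active, inhibitor → wire = none
L5 cruise: active, suppressor → wire = (-2, 3)
actuator = (-2, 3) — from layer 5 (cruise)

-2 3 cruise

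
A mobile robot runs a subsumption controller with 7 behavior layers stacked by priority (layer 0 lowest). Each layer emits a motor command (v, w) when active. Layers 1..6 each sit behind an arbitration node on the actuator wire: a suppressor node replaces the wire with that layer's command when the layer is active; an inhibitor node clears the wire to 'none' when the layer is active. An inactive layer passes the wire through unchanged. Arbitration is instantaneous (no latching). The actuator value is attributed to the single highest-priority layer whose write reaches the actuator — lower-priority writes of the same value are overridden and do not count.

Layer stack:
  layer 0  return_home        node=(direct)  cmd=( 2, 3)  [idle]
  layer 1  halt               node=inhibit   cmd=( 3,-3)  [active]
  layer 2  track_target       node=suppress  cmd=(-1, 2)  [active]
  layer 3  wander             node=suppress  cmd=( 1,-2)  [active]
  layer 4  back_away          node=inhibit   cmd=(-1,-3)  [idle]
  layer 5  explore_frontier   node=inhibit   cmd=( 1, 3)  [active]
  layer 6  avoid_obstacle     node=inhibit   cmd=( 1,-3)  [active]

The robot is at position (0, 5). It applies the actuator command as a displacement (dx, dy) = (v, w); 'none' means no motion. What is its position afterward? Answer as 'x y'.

layer 0 (return_home) idle — none
layer 1 (halt) active — inhibits: none
layer 2 (track_target) active — suppresses: (-1, 2)
layer 3 (wander) active — suppresses: (1, -2)
layer 4 (back_away) idle — unchanged: (1, -2)
layer 5 (explore_frontier) active — inhibits: none
layer 6 (avoid_obstacle) active — inhibits: none
→ actuator none
position: (0, 5) + none = (0, 5)

0 5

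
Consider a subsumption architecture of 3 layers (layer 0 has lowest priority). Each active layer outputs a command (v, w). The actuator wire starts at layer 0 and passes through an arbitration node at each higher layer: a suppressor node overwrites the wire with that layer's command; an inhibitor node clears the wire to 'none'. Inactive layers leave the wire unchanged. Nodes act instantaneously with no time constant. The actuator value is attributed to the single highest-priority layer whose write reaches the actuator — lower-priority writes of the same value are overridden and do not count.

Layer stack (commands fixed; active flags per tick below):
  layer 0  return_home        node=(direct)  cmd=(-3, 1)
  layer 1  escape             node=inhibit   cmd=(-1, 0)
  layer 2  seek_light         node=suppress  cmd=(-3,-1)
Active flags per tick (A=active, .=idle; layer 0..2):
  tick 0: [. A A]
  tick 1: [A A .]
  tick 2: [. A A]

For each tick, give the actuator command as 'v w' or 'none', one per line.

-3 -1
none
-3 -1

tick 0:
  L0 return_home: idle → wire = none
  L1 escape: active, inhibitor → wire = none
  L2 seek_light: active, suppressor → wire = (-3, -1)
  actuator = (-3, -1)
tick 1:
  L0 return_home: active, feeds wire = (-3, 1)
  L1 escape: active, inhibitor → wire = none
  L2 seek_light: idle → wire stays none
  actuator = none
tick 2:
  L0 return_home: idle → wire = none
  L1 escape: active, inhibitor → wire = none
  L2 seek_light: active, suppressor → wire = (-3, -1)
  actuator = (-3, -1)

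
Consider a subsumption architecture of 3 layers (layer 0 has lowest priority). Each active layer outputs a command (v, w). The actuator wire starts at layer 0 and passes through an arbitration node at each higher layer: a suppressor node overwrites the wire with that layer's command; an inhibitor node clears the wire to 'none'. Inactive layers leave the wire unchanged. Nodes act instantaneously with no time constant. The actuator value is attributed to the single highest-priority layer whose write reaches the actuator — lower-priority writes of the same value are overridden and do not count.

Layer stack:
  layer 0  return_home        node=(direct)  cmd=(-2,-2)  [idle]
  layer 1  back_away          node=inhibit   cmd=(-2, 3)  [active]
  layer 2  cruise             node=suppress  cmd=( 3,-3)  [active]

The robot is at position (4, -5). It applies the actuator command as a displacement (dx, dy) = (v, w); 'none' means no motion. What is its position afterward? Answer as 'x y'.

layer 0 (return_home) idle — none
layer 1 (back_away) active — inhibits: none
layer 2 (cruise) active — suppresses: (3, -3)
→ actuator (3, -3)
position: (4, -5) + (3, -3) = (7, -8)

7 -8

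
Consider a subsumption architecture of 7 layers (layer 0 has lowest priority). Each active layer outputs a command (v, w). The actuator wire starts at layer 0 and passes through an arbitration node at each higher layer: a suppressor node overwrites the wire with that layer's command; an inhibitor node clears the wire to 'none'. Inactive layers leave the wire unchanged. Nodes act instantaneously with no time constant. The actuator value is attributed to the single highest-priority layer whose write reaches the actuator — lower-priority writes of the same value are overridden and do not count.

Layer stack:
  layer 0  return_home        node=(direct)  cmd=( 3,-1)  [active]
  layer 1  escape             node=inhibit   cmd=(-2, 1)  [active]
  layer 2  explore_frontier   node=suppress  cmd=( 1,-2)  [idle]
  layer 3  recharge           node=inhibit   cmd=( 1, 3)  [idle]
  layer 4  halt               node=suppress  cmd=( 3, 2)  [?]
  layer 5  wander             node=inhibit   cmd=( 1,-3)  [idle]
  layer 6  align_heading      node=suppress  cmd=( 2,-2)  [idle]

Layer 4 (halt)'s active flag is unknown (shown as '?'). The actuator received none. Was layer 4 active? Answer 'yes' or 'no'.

no

If layer 4 is active=yes:
  actuator would be (3, 2)
If layer 4 is active=no:
  actuator would be none
Observed none, so layer 4 was idle.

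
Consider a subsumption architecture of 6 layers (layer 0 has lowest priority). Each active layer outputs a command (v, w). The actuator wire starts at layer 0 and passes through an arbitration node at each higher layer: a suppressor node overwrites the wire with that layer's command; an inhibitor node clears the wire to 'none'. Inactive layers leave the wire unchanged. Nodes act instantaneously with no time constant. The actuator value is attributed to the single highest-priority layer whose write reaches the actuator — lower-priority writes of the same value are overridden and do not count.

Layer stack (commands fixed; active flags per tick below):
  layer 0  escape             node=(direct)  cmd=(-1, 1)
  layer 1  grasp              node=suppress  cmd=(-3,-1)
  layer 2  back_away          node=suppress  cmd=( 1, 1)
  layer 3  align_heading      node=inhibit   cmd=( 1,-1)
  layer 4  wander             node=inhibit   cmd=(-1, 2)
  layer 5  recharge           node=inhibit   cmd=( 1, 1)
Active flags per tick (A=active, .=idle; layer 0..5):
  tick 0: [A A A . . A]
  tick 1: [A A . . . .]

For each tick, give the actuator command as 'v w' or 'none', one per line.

none
-3 -1

tick 0:
  L0 escape: active, feeds wire = (-1, 1)
  L1 grasp: active, suppressor → wire = (-3, -1)
  L2 back_away: active, suppressor → wire = (1, 1)
  L3 align_heading: idle → wire stays (1, 1)
  L4 wander: idle → wire stays (1, 1)
  L5 recharge: active, inhibitor → wire = none
  actuator = none
tick 1:
  L0 escape: active, feeds wire = (-1, 1)
  L1 grasp: active, suppressor → wire = (-3, -1)
  L2 back_away: idle → wire stays (-3, -1)
  L3 align_heading: idle → wire stays (-3, -1)
  L4 wander: idle → wire stays (-3, -1)
  L5 recharge: idle → wire stays (-3, -1)
  actuator = (-3, -1)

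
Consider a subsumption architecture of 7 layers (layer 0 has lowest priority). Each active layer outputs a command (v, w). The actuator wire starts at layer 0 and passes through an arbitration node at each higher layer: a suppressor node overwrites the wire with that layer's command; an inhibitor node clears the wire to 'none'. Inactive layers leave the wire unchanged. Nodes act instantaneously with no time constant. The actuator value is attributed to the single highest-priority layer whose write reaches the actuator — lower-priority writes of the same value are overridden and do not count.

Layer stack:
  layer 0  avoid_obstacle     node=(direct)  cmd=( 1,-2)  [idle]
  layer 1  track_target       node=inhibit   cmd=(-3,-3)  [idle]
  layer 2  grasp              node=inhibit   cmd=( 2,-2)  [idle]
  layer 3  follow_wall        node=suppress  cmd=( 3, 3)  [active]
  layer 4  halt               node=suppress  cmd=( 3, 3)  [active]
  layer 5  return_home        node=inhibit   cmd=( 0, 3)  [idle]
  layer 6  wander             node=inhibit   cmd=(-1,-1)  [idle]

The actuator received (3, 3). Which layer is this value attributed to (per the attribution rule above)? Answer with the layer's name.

layer 0 (avoid_obstacle) idle — none
layer 1 (track_target) idle — unchanged: none
layer 2 (grasp) idle — unchanged: none
layer 3 (follow_wall) active — suppresses: (3, 3)
layer 4 (halt) active — suppresses: (3, 3)
layer 5 (return_home) idle — unchanged: (3, 3)
layer 6 (wander) idle — unchanged: (3, 3)
→ actuator (3, 3)
last writer: layer 4 = halt

halt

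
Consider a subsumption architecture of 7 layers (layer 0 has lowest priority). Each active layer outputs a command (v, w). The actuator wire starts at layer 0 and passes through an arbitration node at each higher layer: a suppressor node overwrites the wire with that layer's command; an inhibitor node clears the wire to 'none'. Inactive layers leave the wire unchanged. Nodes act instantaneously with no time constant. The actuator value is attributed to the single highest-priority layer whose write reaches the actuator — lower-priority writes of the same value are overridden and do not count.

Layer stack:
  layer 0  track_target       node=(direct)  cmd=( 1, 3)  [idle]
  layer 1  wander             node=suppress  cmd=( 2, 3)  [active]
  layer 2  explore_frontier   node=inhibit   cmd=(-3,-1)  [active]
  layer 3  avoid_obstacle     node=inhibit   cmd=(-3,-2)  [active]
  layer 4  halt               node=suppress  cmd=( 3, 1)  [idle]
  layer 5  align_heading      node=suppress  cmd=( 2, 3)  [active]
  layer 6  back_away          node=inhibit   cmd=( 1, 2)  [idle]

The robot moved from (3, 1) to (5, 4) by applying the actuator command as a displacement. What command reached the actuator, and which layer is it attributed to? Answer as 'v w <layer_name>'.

displacement = (5, 4) − (3, 1) = (2, 3)
L0 track_target: idle → wire = none
L1 wander: active, suppressor → wire = (2, 3)
L2 explore_frontier: active, inhibitor → wire = none
L3 avoid_obstacle: active, inhibitor → wire = none
L4 halt: idle → wire stays none
L5 align_heading: active, suppressor → wire = (2, 3)
L6 back_away: idle → wire stays (2, 3)
actuator = (2, 3) — from layer 5 (align_heading)

2 3 align_heading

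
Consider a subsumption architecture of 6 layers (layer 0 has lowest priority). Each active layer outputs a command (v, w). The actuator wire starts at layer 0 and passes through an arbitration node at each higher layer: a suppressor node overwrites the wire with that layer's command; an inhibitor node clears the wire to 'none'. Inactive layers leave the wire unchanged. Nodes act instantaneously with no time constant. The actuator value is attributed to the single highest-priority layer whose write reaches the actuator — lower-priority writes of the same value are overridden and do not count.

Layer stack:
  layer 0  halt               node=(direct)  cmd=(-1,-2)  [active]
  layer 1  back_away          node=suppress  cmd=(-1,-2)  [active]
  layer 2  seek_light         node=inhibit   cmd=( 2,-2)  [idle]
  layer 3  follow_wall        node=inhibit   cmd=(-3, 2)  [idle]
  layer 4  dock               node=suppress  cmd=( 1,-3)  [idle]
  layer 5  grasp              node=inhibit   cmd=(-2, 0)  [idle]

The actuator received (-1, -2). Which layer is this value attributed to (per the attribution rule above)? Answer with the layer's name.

back_away

L0 halt: active, feeds wire = (-1, -2)
L1 back_away: active, suppressor → wire = (-1, -2)
L2 seek_light: idle → wire stays (-1, -2)
L3 follow_wall: idle → wire stays (-1, -2)
L4 dock: idle → wire stays (-1, -2)
L5 grasp: idle → wire stays (-1, -2)
actuator = (-1, -2)
last writer: layer 1 = back_away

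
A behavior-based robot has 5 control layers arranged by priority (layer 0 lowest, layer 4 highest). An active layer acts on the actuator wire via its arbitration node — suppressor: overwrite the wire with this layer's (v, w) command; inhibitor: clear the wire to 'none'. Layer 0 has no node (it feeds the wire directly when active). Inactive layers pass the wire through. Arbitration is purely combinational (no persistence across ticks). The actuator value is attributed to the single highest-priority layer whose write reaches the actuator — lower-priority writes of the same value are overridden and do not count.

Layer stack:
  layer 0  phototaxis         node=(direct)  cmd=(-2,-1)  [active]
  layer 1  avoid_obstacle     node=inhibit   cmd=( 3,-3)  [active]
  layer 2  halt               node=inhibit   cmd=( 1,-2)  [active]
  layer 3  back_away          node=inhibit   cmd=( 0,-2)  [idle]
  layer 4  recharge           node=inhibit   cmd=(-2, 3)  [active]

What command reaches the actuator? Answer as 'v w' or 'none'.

[0] phototaxis on; wire := (-2, -1)
[1] avoid_obstacle on (inhibit); wire := none
[2] halt on (inhibit); wire := none
[3] back_away off; pass none
[4] recharge on (inhibit); wire := none
output none

none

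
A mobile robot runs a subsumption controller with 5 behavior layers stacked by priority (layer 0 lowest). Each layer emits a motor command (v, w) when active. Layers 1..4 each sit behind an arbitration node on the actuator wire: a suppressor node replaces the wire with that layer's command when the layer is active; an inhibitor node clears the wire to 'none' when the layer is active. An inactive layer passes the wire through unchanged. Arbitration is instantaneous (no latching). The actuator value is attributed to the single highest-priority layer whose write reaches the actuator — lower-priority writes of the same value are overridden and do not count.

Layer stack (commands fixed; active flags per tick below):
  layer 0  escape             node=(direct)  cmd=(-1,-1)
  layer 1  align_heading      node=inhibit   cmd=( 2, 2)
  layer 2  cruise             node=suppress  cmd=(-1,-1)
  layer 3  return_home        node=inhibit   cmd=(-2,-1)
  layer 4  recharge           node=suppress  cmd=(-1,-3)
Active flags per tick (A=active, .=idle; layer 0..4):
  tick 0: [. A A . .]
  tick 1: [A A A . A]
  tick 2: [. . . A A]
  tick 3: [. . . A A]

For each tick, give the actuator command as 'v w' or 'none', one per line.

-1 -1
-1 -3
-1 -3
-1 -3

tick 0:
  layer 0 (escape) idle — none
  layer 1 (align_heading) active — inhibits: none
  layer 2 (cruise) active — suppresses: (-1, -1)
  layer 3 (return_home) idle — unchanged: (-1, -1)
  layer 4 (recharge) idle — unchanged: (-1, -1)
  → actuator (-1, -1)
tick 1:
  layer 0 (escape) active — direct: (-1, -1)
  layer 1 (align_heading) active — inhibits: none
  layer 2 (cruise) active — suppresses: (-1, -1)
  layer 3 (return_home) idle — unchanged: (-1, -1)
  layer 4 (recharge) active — suppresses: (-1, -3)
  → actuator (-1, -3)
tick 2:
  layer 0 (escape) idle — none
  layer 1 (align_heading) idle — unchanged: none
  layer 2 (cruise) idle — unchanged: none
  layer 3 (return_home) active — inhibits: none
  layer 4 (recharge) active — suppresses: (-1, -3)
  → actuator (-1, -3)
tick 3:
  layer 0 (escape) idle — none
  layer 1 (align_heading) idle — unchanged: none
  layer 2 (cruise) idle — unchanged: none
  layer 3 (return_home) active — inhibits: none
  layer 4 (recharge) active — suppresses: (-1, -3)
  → actuator (-1, -3)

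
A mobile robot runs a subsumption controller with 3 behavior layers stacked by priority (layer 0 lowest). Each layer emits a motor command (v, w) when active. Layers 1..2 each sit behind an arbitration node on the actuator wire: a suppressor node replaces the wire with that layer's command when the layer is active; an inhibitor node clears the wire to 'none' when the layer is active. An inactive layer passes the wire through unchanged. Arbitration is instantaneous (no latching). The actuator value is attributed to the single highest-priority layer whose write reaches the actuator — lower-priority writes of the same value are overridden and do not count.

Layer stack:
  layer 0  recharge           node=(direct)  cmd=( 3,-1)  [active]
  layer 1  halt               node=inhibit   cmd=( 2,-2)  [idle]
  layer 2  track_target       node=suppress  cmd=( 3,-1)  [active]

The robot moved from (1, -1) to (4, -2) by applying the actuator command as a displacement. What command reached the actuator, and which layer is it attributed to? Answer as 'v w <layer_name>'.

3 -1 track_target

displacement = (4, -2) − (1, -1) = (3, -1)
L0 recharge: active, feeds wire = (3, -1)
L1 halt: idle → wire stays (3, -1)
L2 track_target: active, suppressor → wire = (3, -1)
actuator = (3, -1) — from layer 2 (track_target)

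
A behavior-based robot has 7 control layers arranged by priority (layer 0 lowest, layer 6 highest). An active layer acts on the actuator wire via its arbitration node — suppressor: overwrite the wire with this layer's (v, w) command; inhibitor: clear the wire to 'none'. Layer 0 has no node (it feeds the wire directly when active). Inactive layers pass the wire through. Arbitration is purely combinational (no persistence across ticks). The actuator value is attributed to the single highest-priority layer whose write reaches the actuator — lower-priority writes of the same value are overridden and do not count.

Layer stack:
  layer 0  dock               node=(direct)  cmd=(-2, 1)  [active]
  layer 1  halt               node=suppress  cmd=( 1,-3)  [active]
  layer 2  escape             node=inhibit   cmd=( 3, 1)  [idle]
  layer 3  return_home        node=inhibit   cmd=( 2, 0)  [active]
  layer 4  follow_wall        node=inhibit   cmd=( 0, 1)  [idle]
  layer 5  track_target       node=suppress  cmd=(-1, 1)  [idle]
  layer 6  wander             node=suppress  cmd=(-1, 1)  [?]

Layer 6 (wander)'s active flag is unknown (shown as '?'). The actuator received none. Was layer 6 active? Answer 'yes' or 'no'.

If layer 6 is active=yes:
  actuator would be (-1, 1)
If layer 6 is active=no:
  actuator would be none
Observed none, so layer 6 was idle.

no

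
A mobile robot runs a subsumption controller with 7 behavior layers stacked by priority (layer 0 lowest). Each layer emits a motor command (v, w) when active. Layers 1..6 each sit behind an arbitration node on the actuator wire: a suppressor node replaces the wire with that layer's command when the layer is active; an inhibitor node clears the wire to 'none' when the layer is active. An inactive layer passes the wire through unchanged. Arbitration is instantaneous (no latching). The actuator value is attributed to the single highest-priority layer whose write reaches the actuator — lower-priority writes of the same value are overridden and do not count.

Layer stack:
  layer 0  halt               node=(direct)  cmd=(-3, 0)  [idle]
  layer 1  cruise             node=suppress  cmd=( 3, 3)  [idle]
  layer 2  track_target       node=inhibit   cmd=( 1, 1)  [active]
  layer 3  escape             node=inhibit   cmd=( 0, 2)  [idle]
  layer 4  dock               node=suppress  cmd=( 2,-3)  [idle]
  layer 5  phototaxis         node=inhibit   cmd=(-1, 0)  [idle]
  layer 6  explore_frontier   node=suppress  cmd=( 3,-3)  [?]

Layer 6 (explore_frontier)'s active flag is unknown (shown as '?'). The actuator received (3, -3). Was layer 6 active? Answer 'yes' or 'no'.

If layer 6 is active=yes:
  actuator would be (3, -3)
If layer 6 is active=no:
  actuator would be none
Observed (3, -3), so layer 6 was active.

yes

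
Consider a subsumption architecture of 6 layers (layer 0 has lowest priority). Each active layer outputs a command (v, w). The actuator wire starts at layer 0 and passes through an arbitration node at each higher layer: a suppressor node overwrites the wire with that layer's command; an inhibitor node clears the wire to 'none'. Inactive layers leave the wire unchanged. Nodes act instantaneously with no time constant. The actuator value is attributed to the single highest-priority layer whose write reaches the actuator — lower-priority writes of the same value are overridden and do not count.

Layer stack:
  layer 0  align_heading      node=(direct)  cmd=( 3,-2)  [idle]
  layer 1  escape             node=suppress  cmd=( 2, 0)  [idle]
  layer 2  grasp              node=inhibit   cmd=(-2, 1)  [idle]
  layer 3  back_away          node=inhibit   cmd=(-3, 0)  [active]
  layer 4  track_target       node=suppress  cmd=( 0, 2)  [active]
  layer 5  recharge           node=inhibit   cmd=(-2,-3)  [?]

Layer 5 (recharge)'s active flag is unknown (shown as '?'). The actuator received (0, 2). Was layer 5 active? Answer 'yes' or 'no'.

no

If layer 5 is active=yes:
  actuator would be none
If layer 5 is active=no:
  actuator would be (0, 2)
Observed (0, 2), so layer 5 was idle.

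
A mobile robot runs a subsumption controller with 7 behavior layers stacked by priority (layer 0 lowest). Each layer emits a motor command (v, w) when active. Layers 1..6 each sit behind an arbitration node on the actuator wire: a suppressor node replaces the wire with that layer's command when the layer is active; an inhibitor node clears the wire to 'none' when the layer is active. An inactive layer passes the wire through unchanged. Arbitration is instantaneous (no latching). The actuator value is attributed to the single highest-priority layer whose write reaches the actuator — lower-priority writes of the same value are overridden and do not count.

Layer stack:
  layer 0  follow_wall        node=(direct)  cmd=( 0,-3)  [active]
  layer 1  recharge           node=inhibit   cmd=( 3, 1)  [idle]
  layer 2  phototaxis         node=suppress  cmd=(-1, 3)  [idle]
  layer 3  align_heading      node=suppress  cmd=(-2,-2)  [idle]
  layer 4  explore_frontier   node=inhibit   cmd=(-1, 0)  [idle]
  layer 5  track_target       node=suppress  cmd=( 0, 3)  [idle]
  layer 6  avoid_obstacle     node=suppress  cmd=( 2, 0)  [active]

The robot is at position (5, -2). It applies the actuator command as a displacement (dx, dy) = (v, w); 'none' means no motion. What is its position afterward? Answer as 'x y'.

L0 follow_wall: active, feeds wire = (0, -3)
L1 recharge: idle → wire stays (0, -3)
L2 phototaxis: idle → wire stays (0, -3)
L3 align_heading: idle → wire stays (0, -3)
L4 explore_frontier: idle → wire stays (0, -3)
L5 track_target: idle → wire stays (0, -3)
L6 avoid_obstacle: active, suppressor → wire = (2, 0)
actuator = (2, 0)
position: (5, -2) + (2, 0) = (7, -2)

7 -2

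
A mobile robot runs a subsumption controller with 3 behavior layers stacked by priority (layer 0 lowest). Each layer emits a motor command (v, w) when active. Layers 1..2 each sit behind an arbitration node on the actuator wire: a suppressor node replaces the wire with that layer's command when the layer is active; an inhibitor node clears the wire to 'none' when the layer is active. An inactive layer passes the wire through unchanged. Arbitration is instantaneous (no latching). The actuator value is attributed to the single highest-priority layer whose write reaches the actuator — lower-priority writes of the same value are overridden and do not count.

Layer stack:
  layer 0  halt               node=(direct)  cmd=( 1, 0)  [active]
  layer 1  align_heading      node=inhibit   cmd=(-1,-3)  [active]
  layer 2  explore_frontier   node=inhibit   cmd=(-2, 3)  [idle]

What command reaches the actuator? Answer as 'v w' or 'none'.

none

layer 0 (halt) active — direct: (1, 0)
layer 1 (align_heading) active — inhibits: none
layer 2 (explore_frontier) idle — unchanged: none
→ actuator none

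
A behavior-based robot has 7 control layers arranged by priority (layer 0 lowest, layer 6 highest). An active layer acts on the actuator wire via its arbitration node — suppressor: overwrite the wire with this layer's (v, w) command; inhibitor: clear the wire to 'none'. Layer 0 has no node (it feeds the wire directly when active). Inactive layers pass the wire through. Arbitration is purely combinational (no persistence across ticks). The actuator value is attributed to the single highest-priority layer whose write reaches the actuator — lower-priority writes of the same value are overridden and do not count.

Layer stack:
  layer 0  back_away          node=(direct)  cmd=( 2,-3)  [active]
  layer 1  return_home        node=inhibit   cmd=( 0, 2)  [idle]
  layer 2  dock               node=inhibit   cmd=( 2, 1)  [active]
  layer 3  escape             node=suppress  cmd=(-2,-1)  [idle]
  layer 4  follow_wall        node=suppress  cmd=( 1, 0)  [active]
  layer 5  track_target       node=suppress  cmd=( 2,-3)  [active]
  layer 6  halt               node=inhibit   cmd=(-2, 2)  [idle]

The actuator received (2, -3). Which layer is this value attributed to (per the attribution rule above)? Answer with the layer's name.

track_target

L0 back_away: active, feeds wire = (2, -3)
L1 return_home: idle → wire stays (2, -3)
L2 dock: active, inhibitor → wire = none
L3 escape: idle → wire stays none
L4 follow_wall: active, suppressor → wire = (1, 0)
L5 track_target: active, suppressor → wire = (2, -3)
L6 halt: idle → wire stays (2, -3)
actuator = (2, -3)
last writer: layer 5 = track_target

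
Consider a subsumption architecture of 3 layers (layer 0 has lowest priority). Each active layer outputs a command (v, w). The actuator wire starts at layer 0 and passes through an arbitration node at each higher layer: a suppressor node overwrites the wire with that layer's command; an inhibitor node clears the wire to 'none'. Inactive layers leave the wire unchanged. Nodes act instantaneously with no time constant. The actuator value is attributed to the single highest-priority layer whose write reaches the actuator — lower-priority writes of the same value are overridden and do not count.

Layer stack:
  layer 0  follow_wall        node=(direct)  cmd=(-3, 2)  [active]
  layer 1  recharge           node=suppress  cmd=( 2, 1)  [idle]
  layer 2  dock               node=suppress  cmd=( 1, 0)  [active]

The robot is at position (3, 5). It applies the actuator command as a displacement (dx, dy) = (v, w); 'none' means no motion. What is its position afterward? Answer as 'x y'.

L0 follow_wall: active, feeds wire = (-3, 2)
L1 recharge: idle → wire stays (-3, 2)
L2 dock: active, suppressor → wire = (1, 0)
actuator = (1, 0)
position: (3, 5) + (1, 0) = (4, 5)

4 5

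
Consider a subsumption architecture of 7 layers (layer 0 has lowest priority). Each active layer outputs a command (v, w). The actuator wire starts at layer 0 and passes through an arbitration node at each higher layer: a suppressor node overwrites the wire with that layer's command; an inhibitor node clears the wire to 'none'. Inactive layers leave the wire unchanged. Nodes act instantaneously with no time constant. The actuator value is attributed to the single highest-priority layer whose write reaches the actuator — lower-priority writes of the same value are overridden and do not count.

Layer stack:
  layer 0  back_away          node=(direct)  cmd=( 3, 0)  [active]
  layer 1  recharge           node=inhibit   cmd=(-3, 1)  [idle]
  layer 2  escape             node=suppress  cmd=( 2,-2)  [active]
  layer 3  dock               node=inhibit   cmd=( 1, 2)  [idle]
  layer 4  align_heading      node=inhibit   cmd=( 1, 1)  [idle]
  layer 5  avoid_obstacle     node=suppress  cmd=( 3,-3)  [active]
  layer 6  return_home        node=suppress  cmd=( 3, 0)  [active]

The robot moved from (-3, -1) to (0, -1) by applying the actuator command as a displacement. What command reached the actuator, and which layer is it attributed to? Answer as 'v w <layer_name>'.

displacement = (0, -1) − (-3, -1) = (3, 0)
layer 0 (back_away) active — direct: (3, 0)
layer 1 (recharge) idle — unchanged: (3, 0)
layer 2 (escape) active — suppresses: (2, -2)
layer 3 (dock) idle — unchanged: (2, -2)
layer 4 (align_heading) idle — unchanged: (2, -2)
layer 5 (avoid_obstacle) active — suppresses: (3, -3)
layer 6 (return_home) active — suppresses: (3, 0)
→ actuator (3, 0) — from layer 6 (return_home)

3 0 return_home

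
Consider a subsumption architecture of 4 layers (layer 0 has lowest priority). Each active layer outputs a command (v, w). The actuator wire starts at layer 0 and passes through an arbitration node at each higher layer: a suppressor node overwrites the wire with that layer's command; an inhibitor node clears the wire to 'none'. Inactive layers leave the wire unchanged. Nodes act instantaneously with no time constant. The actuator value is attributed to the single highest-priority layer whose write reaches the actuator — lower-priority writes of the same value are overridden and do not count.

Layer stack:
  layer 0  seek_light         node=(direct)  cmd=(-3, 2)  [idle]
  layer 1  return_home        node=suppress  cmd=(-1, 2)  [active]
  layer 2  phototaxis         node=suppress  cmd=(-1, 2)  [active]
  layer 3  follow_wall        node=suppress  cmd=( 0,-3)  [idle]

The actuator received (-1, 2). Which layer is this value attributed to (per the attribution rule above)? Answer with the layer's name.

[0] seek_light off; wire := none
[1] return_home on (suppress); wire := (-1, 2)
[2] phototaxis on (suppress); wire := (-1, 2)
[3] follow_wall off; pass (-1, 2)
output (-1, 2)
last writer: layer 2 = phototaxis

phototaxis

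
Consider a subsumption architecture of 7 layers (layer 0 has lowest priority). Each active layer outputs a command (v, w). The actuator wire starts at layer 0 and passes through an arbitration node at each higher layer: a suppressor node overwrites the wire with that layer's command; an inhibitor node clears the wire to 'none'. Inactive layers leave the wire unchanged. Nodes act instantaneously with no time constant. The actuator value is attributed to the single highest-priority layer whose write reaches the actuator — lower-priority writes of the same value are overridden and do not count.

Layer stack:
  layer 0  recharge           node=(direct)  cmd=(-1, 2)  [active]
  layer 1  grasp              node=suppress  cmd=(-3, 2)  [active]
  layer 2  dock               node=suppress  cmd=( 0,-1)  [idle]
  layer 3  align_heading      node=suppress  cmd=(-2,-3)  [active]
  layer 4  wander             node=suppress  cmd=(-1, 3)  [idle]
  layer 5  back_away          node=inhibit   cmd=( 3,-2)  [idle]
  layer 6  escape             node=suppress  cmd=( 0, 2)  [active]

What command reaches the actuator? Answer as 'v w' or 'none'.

L0 recharge: active, feeds wire = (-1, 2)
L1 grasp: active, suppressor → wire = (-3, 2)
L2 dock: idle → wire stays (-3, 2)
L3 align_heading: active, suppressor → wire = (-2, -3)
L4 wander: idle → wire stays (-2, -3)
L5 back_away: idle → wire stays (-2, -3)
L6 escape: active, suppressor → wire = (0, 2)
actuator = (0, 2)

0 2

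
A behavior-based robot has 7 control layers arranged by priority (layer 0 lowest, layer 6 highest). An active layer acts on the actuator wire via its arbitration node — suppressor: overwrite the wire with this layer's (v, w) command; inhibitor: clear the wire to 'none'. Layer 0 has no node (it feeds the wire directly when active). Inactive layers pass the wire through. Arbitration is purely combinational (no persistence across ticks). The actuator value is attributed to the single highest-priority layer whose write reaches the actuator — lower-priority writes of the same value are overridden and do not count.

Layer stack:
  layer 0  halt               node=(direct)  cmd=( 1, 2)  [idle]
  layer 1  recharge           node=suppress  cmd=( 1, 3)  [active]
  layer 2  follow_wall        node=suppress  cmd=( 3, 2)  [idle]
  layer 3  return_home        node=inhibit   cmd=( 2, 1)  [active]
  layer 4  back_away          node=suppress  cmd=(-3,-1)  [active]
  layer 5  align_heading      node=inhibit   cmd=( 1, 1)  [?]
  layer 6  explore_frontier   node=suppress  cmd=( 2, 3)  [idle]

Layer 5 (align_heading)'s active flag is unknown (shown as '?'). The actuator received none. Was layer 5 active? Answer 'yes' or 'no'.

If layer 5 is active=yes:
  actuator would be none
If layer 5 is active=no:
  actuator would be (-3, -1)
Observed none, so layer 5 was active.

yes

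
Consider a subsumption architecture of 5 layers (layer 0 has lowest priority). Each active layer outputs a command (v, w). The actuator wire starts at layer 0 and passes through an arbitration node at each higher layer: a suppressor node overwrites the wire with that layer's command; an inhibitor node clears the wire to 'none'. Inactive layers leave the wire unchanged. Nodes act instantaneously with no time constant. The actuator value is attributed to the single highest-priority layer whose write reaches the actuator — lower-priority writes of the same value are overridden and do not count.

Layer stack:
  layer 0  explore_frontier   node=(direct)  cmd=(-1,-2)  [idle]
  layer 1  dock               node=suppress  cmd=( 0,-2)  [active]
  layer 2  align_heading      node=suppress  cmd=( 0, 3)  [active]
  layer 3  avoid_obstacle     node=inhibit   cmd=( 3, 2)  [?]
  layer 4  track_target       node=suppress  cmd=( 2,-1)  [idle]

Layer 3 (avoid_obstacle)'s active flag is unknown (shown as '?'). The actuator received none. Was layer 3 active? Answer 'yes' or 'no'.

yes

If layer 3 is active=yes:
  actuator would be none
If layer 3 is active=no:
  actuator would be (0, 3)
Observed none, so layer 3 was active.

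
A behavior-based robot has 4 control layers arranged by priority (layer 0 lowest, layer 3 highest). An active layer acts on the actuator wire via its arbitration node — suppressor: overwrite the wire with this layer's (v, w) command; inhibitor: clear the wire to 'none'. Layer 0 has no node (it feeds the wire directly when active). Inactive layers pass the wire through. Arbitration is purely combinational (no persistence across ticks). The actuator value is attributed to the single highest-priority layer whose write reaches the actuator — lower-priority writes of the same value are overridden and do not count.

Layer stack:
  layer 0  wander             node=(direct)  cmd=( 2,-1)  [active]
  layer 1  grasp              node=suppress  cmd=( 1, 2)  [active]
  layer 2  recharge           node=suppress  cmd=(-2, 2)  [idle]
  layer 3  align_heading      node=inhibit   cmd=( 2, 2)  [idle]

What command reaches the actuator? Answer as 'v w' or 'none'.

layer 0 (wander) active — direct: (2, -1)
layer 1 (grasp) active — suppresses: (1, 2)
layer 2 (recharge) idle — unchanged: (1, 2)
layer 3 (align_heading) idle — unchanged: (1, 2)
→ actuator (1, 2)

1 2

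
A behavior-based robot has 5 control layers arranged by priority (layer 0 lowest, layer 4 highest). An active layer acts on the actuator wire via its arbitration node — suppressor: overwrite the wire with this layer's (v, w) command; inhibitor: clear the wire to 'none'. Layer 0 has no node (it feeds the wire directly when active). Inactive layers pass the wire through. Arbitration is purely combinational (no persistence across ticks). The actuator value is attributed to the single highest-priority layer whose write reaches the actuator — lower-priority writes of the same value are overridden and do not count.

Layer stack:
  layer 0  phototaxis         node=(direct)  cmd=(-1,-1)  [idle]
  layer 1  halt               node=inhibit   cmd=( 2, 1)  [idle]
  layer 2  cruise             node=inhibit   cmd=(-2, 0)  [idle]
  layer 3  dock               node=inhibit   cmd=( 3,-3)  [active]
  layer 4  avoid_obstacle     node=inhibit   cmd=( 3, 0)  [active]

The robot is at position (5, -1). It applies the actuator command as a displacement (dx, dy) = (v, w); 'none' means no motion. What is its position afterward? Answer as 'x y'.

[0] phototaxis off; wire := none
[1] halt off; pass none
[2] cruise off; pass none
[3] dock on (inhibit); wire := none
[4] avoid_obstacle on (inhibit); wire := none
output none
position: (5, -1) + none = (5, -1)

5 -1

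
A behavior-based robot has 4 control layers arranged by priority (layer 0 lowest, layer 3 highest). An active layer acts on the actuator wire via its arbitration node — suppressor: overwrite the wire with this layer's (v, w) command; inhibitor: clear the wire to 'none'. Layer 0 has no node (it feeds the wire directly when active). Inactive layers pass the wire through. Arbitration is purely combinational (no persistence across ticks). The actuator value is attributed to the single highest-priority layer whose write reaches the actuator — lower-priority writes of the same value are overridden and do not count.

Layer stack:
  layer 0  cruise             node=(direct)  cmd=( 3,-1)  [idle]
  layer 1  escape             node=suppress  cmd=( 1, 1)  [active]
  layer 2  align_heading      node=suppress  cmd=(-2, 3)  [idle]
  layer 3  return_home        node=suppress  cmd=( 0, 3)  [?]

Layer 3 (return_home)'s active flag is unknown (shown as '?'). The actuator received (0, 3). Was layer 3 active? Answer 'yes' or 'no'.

If layer 3 is active=yes:
  actuator would be (0, 3)
If layer 3 is active=no:
  actuator would be (1, 1)
Observed (0, 3), so layer 3 was active.

yes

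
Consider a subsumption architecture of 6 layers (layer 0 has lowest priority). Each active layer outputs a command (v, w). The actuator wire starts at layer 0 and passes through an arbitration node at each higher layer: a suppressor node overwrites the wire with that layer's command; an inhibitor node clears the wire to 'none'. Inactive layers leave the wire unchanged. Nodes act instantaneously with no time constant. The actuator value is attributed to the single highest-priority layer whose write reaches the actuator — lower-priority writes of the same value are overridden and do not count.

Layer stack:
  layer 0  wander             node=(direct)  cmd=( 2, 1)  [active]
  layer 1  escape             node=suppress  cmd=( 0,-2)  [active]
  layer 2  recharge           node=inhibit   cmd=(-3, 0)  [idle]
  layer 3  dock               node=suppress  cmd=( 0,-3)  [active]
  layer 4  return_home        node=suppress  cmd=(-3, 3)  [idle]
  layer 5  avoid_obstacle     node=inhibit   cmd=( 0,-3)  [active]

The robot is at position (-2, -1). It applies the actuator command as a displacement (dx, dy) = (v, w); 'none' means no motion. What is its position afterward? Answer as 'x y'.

-2 -1

[0] wander on; wire := (2, 1)
[1] escape on (suppress); wire := (0, -2)
[2] recharge off; pass (0, -2)
[3] dock on (suppress); wire := (0, -3)
[4] return_home off; pass (0, -3)
[5] avoid_obstacle on (inhibit); wire := none
output none
position: (-2, -1) + none = (-2, -1)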